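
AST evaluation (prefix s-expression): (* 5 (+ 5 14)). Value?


Evaluate inner: (+ 5 14) = 19
Evaluate root: (* 5 19) = 95
Result: 95


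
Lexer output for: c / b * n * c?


Scan left to right, longest-match per lexeme
Tokens: ID(c), OP(/), ID(b), OP(*), ID(n), OP(*), ID(c)


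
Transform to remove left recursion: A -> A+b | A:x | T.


Left-recursive alternatives: A+b, A:x; non-recursive: T
Introduce A': A -> TA', A' -> +bA' | :xA' | ε


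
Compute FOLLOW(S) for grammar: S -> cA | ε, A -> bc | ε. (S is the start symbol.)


$ ∈ FOLLOW(S). For each A -> αBβ: add FIRST(β)\{ε} to FOLLOW(B); if β nullable, add FOLLOW(A).
FOLLOW(S) = {$}


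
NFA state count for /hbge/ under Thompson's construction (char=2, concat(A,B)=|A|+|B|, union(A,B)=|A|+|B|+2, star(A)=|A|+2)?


Syntax tree has 4 char leaf(s), 0 union(s), 0 star(s)
chars contribute 4×2 = 8; each union adds +2; each star adds +2
Total: 8 + 0 + 0 = 8 states


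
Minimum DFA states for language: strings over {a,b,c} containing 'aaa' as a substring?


KMP-style automaton: 3 progress states + 1 absorbing accept = 4
Minimal DFA: 4 states


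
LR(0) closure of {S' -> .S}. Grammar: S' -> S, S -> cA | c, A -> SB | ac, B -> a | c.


Start: S' -> .S
For each item with dot before a nonterminal B, add B -> .γ for every B-production
Closure: [S' -> .S, S -> .cA, S -> .c]


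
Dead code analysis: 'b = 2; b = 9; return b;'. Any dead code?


first assignment to b is overwritten before any read
Dead: 'b = 2'


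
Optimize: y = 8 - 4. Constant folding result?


8 - 4 = 4 at compile time
Optimized: y = 4


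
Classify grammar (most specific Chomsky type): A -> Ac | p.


Left-linear: every RHS is a terminal or one nonterminal followed by a terminal
Classification: Type 3 (Regular)


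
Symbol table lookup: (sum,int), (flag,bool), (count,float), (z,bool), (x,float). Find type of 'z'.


Lookup 'z' → type bool


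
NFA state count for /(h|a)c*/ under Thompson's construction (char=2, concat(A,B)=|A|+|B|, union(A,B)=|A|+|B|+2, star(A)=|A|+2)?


Syntax tree has 3 char leaf(s), 1 union(s), 1 star(s)
chars contribute 3×2 = 6; each union adds +2; each star adds +2
Total: 6 + 2 + 2 = 10 states


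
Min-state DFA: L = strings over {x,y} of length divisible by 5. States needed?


Track length mod 5: states 0..4, accept at 0
Minimal DFA: 5 states


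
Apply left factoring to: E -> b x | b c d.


Common prefix: 'b'
Factored: E -> b E', E' -> x | c d


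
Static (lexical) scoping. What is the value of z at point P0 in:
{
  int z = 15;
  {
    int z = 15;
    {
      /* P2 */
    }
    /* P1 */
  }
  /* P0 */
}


z declared in the same block as P0
z = 15


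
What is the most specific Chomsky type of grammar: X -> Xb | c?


Left-linear: every RHS is a terminal or one nonterminal followed by a terminal
Classification: Type 3 (Regular)


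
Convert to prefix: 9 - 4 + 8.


left-to-right (same/higher precedence on left): tree is (+ (- 9 4) 8)
Prefix: + - 9 4 8


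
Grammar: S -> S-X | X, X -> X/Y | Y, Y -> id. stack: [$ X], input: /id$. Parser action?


shift '/' to continue X -> X/Y
Action: shift


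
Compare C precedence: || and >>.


'>>' is shift (level 8); '||' is logical OR (level 1)
Higher level binds tighter
'>>' has higher precedence than '||'


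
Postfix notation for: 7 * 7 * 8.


Left to right (same or higher precedence on left)
Postfix: 7 7 * 8 *


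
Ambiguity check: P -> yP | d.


right-linear, alternatives start with distinct terminals 'y' vs 'd': unique leftmost derivation
Unambiguous


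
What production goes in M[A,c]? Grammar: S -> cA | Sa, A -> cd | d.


For [A, c]: 'c' ∈ FIRST(cd)
Entry: A -> cd


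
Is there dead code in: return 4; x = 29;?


statement follows a return and is unreachable
Dead: 'x = 29'


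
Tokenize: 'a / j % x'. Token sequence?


Scan left to right, longest-match per lexeme
Tokens: ID(a), OP(/), ID(j), OP(%), ID(x)


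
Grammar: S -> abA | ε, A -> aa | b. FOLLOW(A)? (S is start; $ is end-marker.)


$ ∈ FOLLOW(S). For each A -> αBβ: add FIRST(β)\{ε} to FOLLOW(B); if β nullable, add FOLLOW(A).
FOLLOW(A) = {$}


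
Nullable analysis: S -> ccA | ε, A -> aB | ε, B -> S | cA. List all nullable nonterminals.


A nonterminal is nullable iff some alternative derives ε (directly, or every symbol in it is nullable)
Nullable: {A, B, S}


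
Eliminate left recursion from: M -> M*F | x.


Left-recursive alternatives: M*F; non-recursive: x
Introduce M': M -> xM', M' -> *FM' | ε


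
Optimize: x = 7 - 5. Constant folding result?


7 - 5 = 2 at compile time
Optimized: x = 2


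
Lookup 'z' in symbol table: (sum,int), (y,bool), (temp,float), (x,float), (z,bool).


Lookup 'z' → type bool


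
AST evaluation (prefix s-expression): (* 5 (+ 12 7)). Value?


Evaluate inner: (+ 12 7) = 19
Evaluate root: (* 5 19) = 95
Result: 95


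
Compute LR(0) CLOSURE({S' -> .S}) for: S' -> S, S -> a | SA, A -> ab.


Start: S' -> .S
For each item with dot before a nonterminal B, add B -> .γ for every B-production
Closure: [S' -> .S, S -> .a, S -> .SA]


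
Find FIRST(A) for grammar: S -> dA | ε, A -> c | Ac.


Per alternative of A: FIRST(c) = {c}; FIRST(Ac) = {c}
FIRST(A) = {c}


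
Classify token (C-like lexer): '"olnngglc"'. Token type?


Pattern: double-quoted sequence
Type: STRING_LITERAL


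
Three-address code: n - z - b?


Break into single-operator statements:
t1 = n - z
t2 = t1 - b


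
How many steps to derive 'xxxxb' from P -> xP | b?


Derivation: P => xP => xxP => xxxP => xxxxP => xxxxb
Steps: 5


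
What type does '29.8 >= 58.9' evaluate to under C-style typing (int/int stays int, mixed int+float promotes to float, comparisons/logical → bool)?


Operand types: float >= float
Rule: comparison yields bool
Result type: bool


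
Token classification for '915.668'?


Pattern: digits with a decimal point
Type: FLOAT_LITERAL


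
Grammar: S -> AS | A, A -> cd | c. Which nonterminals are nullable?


A nonterminal is nullable iff some alternative derives ε (directly, or every symbol in it is nullable)
Nullable: {}


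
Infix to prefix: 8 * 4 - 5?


left-to-right (same/higher precedence on left): tree is (- (* 8 4) 5)
Prefix: - * 8 4 5


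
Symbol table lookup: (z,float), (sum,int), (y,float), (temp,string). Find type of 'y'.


Lookup 'y' → type float


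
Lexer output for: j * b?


Scan left to right, longest-match per lexeme
Tokens: ID(j), OP(*), ID(b)


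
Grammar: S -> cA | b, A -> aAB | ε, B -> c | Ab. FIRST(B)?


Per alternative of B: FIRST(c) = {c}; FIRST(Ab) = {a, b}
FIRST(B) = {a, b, c}


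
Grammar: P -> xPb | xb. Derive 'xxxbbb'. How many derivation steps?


Derivation: P => xPb => xxPbb => xxxbbb
Steps: 3


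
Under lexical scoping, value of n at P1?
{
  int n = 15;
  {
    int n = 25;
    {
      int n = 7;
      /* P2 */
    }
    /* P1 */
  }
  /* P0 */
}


n declared in the same block as P1
n = 25


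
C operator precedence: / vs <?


'/' is multiplicative (level 10); '<' is relational (level 7)
Higher level binds tighter
'/' has higher precedence than '<'


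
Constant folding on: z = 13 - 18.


13 - 18 = -5 at compile time
Optimized: z = -5


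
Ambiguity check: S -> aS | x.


right-linear, alternatives start with distinct terminals 'a' vs 'x': unique leftmost derivation
Unambiguous


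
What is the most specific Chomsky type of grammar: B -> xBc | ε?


Single nonterminal LHS, but x^n c^n is not regular
Classification: Type 2 (Context-Free)


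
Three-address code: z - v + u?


Break into single-operator statements:
t1 = z - v
t2 = t1 + u


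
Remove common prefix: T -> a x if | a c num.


Common prefix: 'a'
Factored: T -> a T', T' -> x if | c num


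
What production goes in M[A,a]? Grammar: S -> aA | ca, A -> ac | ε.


For [A, a]: 'a' ∈ FIRST(ac)
Entry: A -> ac


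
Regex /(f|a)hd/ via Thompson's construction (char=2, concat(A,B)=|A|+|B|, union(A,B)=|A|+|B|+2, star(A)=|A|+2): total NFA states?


Syntax tree has 4 char leaf(s), 1 union(s), 0 star(s)
chars contribute 4×2 = 8; each union adds +2; each star adds +2
Total: 8 + 2 + 0 = 10 states


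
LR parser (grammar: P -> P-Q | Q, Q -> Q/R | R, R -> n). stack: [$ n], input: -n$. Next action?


'n' on top is the handle for R -> n
Action: reduce (R -> n)


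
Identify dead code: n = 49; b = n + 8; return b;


n is read by b's definition; b is returned
No dead code


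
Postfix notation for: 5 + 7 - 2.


Left to right (same or higher precedence on left)
Postfix: 5 7 + 2 -


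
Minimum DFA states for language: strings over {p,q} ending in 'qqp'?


Track the longest suffix of input matching a prefix of 'qqp': 4 classes (prefixes of length 0..3)
Minimal DFA: 4 states


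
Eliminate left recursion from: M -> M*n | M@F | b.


Left-recursive alternatives: M*n, M@F; non-recursive: b
Introduce M': M -> bM', M' -> *nM' | @FM' | ε


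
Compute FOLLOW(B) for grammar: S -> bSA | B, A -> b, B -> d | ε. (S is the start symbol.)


$ ∈ FOLLOW(S). For each A -> αBβ: add FIRST(β)\{ε} to FOLLOW(B); if β nullable, add FOLLOW(A).
FOLLOW(B) = {$, b}


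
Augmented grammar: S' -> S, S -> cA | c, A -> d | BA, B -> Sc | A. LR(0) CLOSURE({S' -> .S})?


Start: S' -> .S
For each item with dot before a nonterminal B, add B -> .γ for every B-production
Closure: [S' -> .S, S -> .cA, S -> .c]


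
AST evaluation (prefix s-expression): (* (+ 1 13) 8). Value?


Evaluate inner: (+ 1 13) = 14
Evaluate root: (* 14 8) = 112
Result: 112


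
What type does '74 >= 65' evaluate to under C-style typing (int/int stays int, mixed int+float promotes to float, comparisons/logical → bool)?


Operand types: int >= int
Rule: comparison yields bool
Result type: bool


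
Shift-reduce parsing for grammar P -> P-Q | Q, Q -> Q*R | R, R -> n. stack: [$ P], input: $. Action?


start symbol P on stack, input exhausted
Action: accept


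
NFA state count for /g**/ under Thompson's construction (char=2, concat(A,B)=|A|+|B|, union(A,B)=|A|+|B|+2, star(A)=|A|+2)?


Syntax tree has 1 char leaf(s), 0 union(s), 2 star(s)
chars contribute 1×2 = 2; each union adds +2; each star adds +2
Total: 2 + 0 + 4 = 6 states


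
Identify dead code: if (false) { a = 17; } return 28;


condition is constant false, so the whole block is unreachable
Dead: 'if (false) { a = 17; }'


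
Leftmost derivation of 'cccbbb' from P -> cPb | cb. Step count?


Derivation: P => cPb => ccPbb => cccbbb
Steps: 3


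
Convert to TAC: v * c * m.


Break into single-operator statements:
t1 = v * c
t2 = t1 * m


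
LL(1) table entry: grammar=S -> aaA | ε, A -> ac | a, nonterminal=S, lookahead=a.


For [S, a]: 'a' ∈ FIRST(aaA)
Entry: S -> aaA


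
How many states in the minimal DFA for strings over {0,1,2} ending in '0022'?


Track the longest suffix of input matching a prefix of '0022': 5 classes (prefixes of length 0..4)
Minimal DFA: 5 states


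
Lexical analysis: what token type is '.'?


Pattern: operator symbol
Type: OPERATOR


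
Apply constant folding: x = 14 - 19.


14 - 19 = -5 at compile time
Optimized: x = -5


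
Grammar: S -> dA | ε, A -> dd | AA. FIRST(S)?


Per alternative of S: FIRST(dA) = {d}; FIRST(ε) = {ε}
FIRST(S) = {d, ε}


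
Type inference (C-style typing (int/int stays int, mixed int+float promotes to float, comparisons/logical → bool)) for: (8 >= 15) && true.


Operand types: bool && bool
Rule: logical operators take bool operands and yield bool
Result type: bool


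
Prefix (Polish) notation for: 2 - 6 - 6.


left-to-right (same/higher precedence on left): tree is (- (- 2 6) 6)
Prefix: - - 2 6 6


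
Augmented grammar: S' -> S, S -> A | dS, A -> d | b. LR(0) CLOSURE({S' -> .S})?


Start: S' -> .S
For each item with dot before a nonterminal B, add B -> .γ for every B-production
Closure: [S' -> .S, S -> .A, S -> .dS, A -> .d, A -> .b]


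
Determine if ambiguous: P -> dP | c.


right-linear, alternatives start with distinct terminals 'd' vs 'c': unique leftmost derivation
Unambiguous


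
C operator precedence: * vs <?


'*' is multiplicative (level 10); '<' is relational (level 7)
Higher level binds tighter
'*' has higher precedence than '<'


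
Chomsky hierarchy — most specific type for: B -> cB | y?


Right-linear: every RHS is a terminal or a terminal followed by one nonterminal
Classification: Type 3 (Regular)


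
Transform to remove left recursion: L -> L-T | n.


Left-recursive alternatives: L-T; non-recursive: n
Introduce L': L -> nL', L' -> -TL' | ε


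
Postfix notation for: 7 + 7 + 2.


Left to right (same or higher precedence on left)
Postfix: 7 7 + 2 +


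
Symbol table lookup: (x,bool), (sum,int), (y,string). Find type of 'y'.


Lookup 'y' → type string


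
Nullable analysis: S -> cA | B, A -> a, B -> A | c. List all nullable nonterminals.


A nonterminal is nullable iff some alternative derives ε (directly, or every symbol in it is nullable)
Nullable: {}


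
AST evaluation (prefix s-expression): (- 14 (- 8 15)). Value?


Evaluate inner: (- 8 15) = -7
Evaluate root: (- 14 -7) = 21
Result: 21


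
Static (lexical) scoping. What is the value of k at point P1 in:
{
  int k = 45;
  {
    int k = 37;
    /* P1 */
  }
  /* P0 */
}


k declared in the same block as P1
k = 37


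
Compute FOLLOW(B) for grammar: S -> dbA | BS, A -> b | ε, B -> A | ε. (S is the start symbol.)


$ ∈ FOLLOW(S). For each A -> αBβ: add FIRST(β)\{ε} to FOLLOW(B); if β nullable, add FOLLOW(A).
FOLLOW(B) = {b, d}


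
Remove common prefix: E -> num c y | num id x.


Common prefix: 'num'
Factored: E -> num E', E' -> c y | id x


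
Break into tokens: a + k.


Scan left to right, longest-match per lexeme
Tokens: ID(a), OP(+), ID(k)


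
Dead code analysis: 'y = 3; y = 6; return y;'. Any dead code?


first assignment to y is overwritten before any read
Dead: 'y = 3'


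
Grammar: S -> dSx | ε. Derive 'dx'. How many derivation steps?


Derivation: S => dSx => dx
Steps: 2


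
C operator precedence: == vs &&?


'==' is equality (level 6); '&&' is logical AND (level 2)
Higher level binds tighter
'==' has higher precedence than '&&'


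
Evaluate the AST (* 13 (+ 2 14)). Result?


Evaluate inner: (+ 2 14) = 16
Evaluate root: (* 13 16) = 208
Result: 208


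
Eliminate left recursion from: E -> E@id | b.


Left-recursive alternatives: E@id; non-recursive: b
Introduce E': E -> bE', E' -> @idE' | ε


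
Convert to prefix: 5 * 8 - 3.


left-to-right (same/higher precedence on left): tree is (- (* 5 8) 3)
Prefix: - * 5 8 3


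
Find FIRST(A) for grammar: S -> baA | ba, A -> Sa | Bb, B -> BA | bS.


Per alternative of A: FIRST(Sa) = {b}; FIRST(Bb) = {b}
FIRST(A) = {b}


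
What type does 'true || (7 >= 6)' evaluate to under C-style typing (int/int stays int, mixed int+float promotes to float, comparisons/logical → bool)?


Operand types: bool || bool
Rule: logical operators take bool operands and yield bool
Result type: bool


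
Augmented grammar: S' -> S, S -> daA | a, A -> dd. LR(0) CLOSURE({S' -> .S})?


Start: S' -> .S
For each item with dot before a nonterminal B, add B -> .γ for every B-production
Closure: [S' -> .S, S -> .daA, S -> .a]


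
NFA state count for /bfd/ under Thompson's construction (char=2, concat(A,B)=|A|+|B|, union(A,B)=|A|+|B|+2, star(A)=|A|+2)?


Syntax tree has 3 char leaf(s), 0 union(s), 0 star(s)
chars contribute 3×2 = 6; each union adds +2; each star adds +2
Total: 6 + 0 + 0 = 6 states


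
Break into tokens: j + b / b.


Scan left to right, longest-match per lexeme
Tokens: ID(j), OP(+), ID(b), OP(/), ID(b)


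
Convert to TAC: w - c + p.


Break into single-operator statements:
t1 = w - c
t2 = t1 + p


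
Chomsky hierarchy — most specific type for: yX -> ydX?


LHS has context (more than one symbol) and |LHS| ≤ |RHS|
Classification: Type 1 (Context-Sensitive)


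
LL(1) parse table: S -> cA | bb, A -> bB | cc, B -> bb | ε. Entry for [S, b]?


For [S, b]: 'b' ∈ FIRST(bb)
Entry: S -> bb


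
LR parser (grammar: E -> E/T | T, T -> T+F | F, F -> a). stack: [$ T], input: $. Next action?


lookahead ∉ {+} so T won't extend; reduce E -> T
Action: reduce (E -> T)


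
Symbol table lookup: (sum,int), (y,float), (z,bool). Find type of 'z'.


Lookup 'z' → type bool


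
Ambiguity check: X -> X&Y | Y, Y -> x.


precedence layered via separate nonterminal Y: deterministic
Unambiguous


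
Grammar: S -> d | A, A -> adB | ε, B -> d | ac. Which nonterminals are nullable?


A nonterminal is nullable iff some alternative derives ε (directly, or every symbol in it is nullable)
Nullable: {A, S}


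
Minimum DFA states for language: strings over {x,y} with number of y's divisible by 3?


Track (count of y) mod 3: states 0..2, accept at 0
Minimal DFA: 3 states


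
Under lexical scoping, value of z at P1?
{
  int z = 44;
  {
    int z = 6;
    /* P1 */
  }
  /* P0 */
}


z declared in the same block as P1
z = 6


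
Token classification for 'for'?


Pattern: reserved word
Type: KEYWORD


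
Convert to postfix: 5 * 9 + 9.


Left to right (same or higher precedence on left)
Postfix: 5 9 * 9 +


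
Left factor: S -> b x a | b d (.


Common prefix: 'b'
Factored: S -> b S', S' -> x a | d (


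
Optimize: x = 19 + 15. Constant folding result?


19 + 15 = 34 at compile time
Optimized: x = 34


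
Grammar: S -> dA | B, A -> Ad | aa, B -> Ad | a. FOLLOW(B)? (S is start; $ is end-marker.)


$ ∈ FOLLOW(S). For each A -> αBβ: add FIRST(β)\{ε} to FOLLOW(B); if β nullable, add FOLLOW(A).
FOLLOW(B) = {$}


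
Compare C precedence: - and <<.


'-' is additive (level 9); '<<' is shift (level 8)
Higher level binds tighter
'-' has higher precedence than '<<'


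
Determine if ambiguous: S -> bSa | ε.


balanced b^n…a^n: each string has a unique parse
Unambiguous


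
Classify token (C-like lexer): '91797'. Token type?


Pattern: digits only
Type: INTEGER_LITERAL


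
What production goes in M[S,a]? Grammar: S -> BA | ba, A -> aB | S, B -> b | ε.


For [S, a]: 'a' ∈ FIRST(BA)
Entry: S -> BA


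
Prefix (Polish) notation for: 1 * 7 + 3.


left-to-right (same/higher precedence on left): tree is (+ (* 1 7) 3)
Prefix: + * 1 7 3


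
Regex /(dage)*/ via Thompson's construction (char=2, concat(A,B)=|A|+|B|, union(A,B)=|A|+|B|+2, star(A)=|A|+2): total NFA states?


Syntax tree has 4 char leaf(s), 0 union(s), 1 star(s)
chars contribute 4×2 = 8; each union adds +2; each star adds +2
Total: 8 + 0 + 2 = 10 states


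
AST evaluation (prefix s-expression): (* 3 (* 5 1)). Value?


Evaluate inner: (* 5 1) = 5
Evaluate root: (* 3 5) = 15
Result: 15


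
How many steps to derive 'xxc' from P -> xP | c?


Derivation: P => xP => xxP => xxc
Steps: 3


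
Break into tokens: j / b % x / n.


Scan left to right, longest-match per lexeme
Tokens: ID(j), OP(/), ID(b), OP(%), ID(x), OP(/), ID(n)


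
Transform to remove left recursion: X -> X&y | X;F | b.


Left-recursive alternatives: X&y, X;F; non-recursive: b
Introduce X': X -> bX', X' -> &yX' | ;FX' | ε


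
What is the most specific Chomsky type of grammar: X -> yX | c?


Right-linear: every RHS is a terminal or a terminal followed by one nonterminal
Classification: Type 3 (Regular)


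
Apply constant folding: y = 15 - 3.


15 - 3 = 12 at compile time
Optimized: y = 12


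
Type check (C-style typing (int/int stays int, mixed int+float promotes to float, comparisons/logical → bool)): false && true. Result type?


Operand types: bool && bool
Rule: logical operators take bool operands and yield bool
Result type: bool


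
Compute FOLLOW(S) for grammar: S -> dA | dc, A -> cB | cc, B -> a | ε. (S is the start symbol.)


$ ∈ FOLLOW(S). For each A -> αBβ: add FIRST(β)\{ε} to FOLLOW(B); if β nullable, add FOLLOW(A).
FOLLOW(S) = {$}


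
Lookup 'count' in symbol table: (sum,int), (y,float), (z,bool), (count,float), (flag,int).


Lookup 'count' → type float


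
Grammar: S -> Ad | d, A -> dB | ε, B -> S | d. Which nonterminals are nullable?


A nonterminal is nullable iff some alternative derives ε (directly, or every symbol in it is nullable)
Nullable: {A}


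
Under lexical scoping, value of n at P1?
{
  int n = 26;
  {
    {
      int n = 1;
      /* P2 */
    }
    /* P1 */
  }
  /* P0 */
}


P1's block does not declare n; resolves to the enclosing declaration at depth 0
n = 26


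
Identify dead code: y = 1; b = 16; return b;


y is assigned but never read
Dead: 'y = 1'


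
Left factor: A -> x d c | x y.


Common prefix: 'x'
Factored: A -> x A', A' -> d c | y


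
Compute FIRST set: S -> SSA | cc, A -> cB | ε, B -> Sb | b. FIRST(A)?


Per alternative of A: FIRST(cB) = {c}; FIRST(ε) = {ε}
FIRST(A) = {c, ε}


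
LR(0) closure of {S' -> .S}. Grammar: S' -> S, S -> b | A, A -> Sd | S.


Start: S' -> .S
For each item with dot before a nonterminal B, add B -> .γ for every B-production
Closure: [S' -> .S, S -> .b, S -> .A, A -> .Sd, A -> .S]


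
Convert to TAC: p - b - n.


Break into single-operator statements:
t1 = p - b
t2 = t1 - n


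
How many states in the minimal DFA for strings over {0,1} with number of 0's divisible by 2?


Track (count of 0) mod 2: states 0..1, accept at 0
Minimal DFA: 2 states


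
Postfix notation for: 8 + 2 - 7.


Left to right (same or higher precedence on left)
Postfix: 8 2 + 7 -


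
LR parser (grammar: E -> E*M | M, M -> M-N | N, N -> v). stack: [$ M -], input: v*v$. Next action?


no handle; shift 'v'
Action: shift


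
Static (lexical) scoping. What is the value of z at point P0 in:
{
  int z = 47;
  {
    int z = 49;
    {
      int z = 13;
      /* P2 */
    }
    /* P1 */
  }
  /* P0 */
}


z declared in the same block as P0
z = 47


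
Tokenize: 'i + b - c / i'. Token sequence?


Scan left to right, longest-match per lexeme
Tokens: ID(i), OP(+), ID(b), OP(-), ID(c), OP(/), ID(i)


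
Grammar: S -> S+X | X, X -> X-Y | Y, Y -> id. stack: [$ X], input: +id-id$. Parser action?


lookahead ∉ {-} so X won't extend; reduce S -> X
Action: reduce (S -> X)


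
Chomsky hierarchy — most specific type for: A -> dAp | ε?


Single nonterminal LHS, but d^n p^n is not regular
Classification: Type 2 (Context-Free)


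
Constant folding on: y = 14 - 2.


14 - 2 = 12 at compile time
Optimized: y = 12


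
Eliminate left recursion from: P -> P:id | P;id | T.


Left-recursive alternatives: P:id, P;id; non-recursive: T
Introduce P': P -> TP', P' -> :idP' | ;idP' | ε


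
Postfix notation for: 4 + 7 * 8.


* has higher precedence, evaluate 7*8 first
Postfix: 4 7 8 * +


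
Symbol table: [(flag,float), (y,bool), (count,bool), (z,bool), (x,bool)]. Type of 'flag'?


Lookup 'flag' → type float


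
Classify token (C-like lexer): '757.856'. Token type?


Pattern: digits with a decimal point
Type: FLOAT_LITERAL


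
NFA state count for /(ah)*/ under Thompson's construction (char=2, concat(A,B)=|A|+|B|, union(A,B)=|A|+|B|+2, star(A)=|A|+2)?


Syntax tree has 2 char leaf(s), 0 union(s), 1 star(s)
chars contribute 2×2 = 4; each union adds +2; each star adds +2
Total: 4 + 0 + 2 = 6 states


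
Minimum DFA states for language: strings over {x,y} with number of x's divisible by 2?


Track (count of x) mod 2: states 0..1, accept at 0
Minimal DFA: 2 states


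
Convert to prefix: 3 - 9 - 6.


left-to-right (same/higher precedence on left): tree is (- (- 3 9) 6)
Prefix: - - 3 9 6


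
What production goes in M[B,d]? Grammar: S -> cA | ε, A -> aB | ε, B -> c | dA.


For [B, d]: 'd' ∈ FIRST(dA)
Entry: B -> dA


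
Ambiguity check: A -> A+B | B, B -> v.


precedence layered via separate nonterminal B: deterministic
Unambiguous


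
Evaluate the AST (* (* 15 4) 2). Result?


Evaluate inner: (* 15 4) = 60
Evaluate root: (* 60 2) = 120
Result: 120


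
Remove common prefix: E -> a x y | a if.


Common prefix: 'a'
Factored: E -> a E', E' -> x y | if


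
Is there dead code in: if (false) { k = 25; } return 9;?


condition is constant false, so the whole block is unreachable
Dead: 'if (false) { k = 25; }'


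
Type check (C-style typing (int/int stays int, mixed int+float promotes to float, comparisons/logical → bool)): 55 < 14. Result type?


Operand types: int < int
Rule: comparison yields bool
Result type: bool


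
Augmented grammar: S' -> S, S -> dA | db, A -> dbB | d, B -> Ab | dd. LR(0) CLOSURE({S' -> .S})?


Start: S' -> .S
For each item with dot before a nonterminal B, add B -> .γ for every B-production
Closure: [S' -> .S, S -> .dA, S -> .db]


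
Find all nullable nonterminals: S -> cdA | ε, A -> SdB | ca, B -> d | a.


A nonterminal is nullable iff some alternative derives ε (directly, or every symbol in it is nullable)
Nullable: {S}


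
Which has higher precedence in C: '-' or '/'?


'/' is multiplicative (level 10); '-' is additive (level 9)
Higher level binds tighter
'/' has higher precedence than '-'


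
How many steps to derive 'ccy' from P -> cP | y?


Derivation: P => cP => ccP => ccy
Steps: 3


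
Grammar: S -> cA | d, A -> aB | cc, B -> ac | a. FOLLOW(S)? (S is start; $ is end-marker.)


$ ∈ FOLLOW(S). For each A -> αBβ: add FIRST(β)\{ε} to FOLLOW(B); if β nullable, add FOLLOW(A).
FOLLOW(S) = {$}


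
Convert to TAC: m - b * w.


Break into single-operator statements:
t1 = b * w
t2 = m - t1


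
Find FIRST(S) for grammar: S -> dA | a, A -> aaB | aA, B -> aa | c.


Per alternative of S: FIRST(dA) = {d}; FIRST(a) = {a}
FIRST(S) = {a, d}


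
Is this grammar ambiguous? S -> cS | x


right-linear, alternatives start with distinct terminals 'c' vs 'x': unique leftmost derivation
Unambiguous


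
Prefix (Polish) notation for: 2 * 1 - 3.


left-to-right (same/higher precedence on left): tree is (- (* 2 1) 3)
Prefix: - * 2 1 3


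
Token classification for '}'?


Pattern: delimiter/punctuation
Type: PUNCTUATION


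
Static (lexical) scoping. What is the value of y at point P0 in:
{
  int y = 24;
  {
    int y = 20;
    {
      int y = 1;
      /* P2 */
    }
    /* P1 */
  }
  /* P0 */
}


y declared in the same block as P0
y = 24


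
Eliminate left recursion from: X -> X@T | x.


Left-recursive alternatives: X@T; non-recursive: x
Introduce X': X -> xX', X' -> @TX' | ε


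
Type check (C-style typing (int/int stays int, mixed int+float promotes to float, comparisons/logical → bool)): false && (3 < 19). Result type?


Operand types: bool && bool
Rule: logical operators take bool operands and yield bool
Result type: bool


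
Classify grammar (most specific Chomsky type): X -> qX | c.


Right-linear: every RHS is a terminal or a terminal followed by one nonterminal
Classification: Type 3 (Regular)


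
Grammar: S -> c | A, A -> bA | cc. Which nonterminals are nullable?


A nonterminal is nullable iff some alternative derives ε (directly, or every symbol in it is nullable)
Nullable: {}


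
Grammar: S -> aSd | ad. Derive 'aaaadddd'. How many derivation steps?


Derivation: S => aSd => aaSdd => aaaSddd => aaaadddd
Steps: 4


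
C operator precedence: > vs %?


'%' is multiplicative (level 10); '>' is relational (level 7)
Higher level binds tighter
'%' has higher precedence than '>'


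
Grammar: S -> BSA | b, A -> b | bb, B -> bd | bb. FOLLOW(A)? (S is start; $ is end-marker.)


$ ∈ FOLLOW(S). For each A -> αBβ: add FIRST(β)\{ε} to FOLLOW(B); if β nullable, add FOLLOW(A).
FOLLOW(A) = {$, b}


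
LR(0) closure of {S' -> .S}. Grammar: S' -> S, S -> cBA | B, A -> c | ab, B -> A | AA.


Start: S' -> .S
For each item with dot before a nonterminal B, add B -> .γ for every B-production
Closure: [S' -> .S, S -> .cBA, S -> .B, B -> .A, B -> .AA, A -> .c, A -> .ab]


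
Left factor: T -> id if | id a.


Common prefix: 'id'
Factored: T -> id T', T' -> if | a


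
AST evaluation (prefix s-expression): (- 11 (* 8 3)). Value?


Evaluate inner: (* 8 3) = 24
Evaluate root: (- 11 24) = -13
Result: -13


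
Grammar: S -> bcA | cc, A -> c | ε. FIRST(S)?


Per alternative of S: FIRST(bcA) = {b}; FIRST(cc) = {c}
FIRST(S) = {b, c}


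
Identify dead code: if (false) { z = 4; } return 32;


condition is constant false, so the whole block is unreachable
Dead: 'if (false) { z = 4; }'


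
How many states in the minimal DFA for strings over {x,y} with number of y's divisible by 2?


Track (count of y) mod 2: states 0..1, accept at 0
Minimal DFA: 2 states


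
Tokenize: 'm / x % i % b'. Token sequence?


Scan left to right, longest-match per lexeme
Tokens: ID(m), OP(/), ID(x), OP(%), ID(i), OP(%), ID(b)


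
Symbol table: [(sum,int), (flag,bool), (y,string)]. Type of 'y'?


Lookup 'y' → type string


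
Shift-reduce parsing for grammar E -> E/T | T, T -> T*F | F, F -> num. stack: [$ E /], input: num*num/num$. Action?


no handle ('E/' is not any RHS); shift 'num'
Action: shift


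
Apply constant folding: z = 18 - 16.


18 - 16 = 2 at compile time
Optimized: z = 2


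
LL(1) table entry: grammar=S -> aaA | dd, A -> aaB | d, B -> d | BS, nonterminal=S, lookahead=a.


For [S, a]: 'a' ∈ FIRST(aaA)
Entry: S -> aaA


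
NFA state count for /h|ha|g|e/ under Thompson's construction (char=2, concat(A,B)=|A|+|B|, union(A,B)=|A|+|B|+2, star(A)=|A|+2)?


Syntax tree has 5 char leaf(s), 3 union(s), 0 star(s)
chars contribute 5×2 = 10; each union adds +2; each star adds +2
Total: 10 + 6 + 0 = 16 states


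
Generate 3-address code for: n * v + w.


Break into single-operator statements:
t1 = n * v
t2 = t1 + w


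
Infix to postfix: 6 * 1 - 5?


Left to right (same or higher precedence on left)
Postfix: 6 1 * 5 -


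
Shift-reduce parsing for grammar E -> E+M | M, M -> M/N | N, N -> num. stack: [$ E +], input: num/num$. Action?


no handle ('E+' is not any RHS); shift 'num'
Action: shift


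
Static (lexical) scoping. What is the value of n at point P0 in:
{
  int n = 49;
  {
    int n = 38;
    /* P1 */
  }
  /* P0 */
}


n declared in the same block as P0
n = 49


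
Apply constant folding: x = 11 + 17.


11 + 17 = 28 at compile time
Optimized: x = 28


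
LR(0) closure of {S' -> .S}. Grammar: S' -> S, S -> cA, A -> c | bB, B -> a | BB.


Start: S' -> .S
For each item with dot before a nonterminal B, add B -> .γ for every B-production
Closure: [S' -> .S, S -> .cA]


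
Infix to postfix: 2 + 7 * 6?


* has higher precedence, evaluate 7*6 first
Postfix: 2 7 6 * +


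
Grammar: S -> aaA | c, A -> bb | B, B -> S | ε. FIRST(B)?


Per alternative of B: FIRST(S) = {a, c}; FIRST(ε) = {ε}
FIRST(B) = {a, c, ε}


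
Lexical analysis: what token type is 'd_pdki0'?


Pattern: letter/underscore followed by alphanumerics, not a keyword
Type: IDENTIFIER


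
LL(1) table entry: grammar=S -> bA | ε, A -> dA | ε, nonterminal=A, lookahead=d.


For [A, d]: 'd' ∈ FIRST(dA)
Entry: A -> dA


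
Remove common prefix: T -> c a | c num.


Common prefix: 'c'
Factored: T -> c T', T' -> a | num


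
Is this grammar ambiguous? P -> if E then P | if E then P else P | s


dangling else: 'if E then if E then s else s' parses two ways
Ambiguous


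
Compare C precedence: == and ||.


'==' is equality (level 6); '||' is logical OR (level 1)
Higher level binds tighter
'==' has higher precedence than '||'


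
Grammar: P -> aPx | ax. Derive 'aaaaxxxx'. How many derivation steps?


Derivation: P => aPx => aaPxx => aaaPxxx => aaaaxxxx
Steps: 4


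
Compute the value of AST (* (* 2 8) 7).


Evaluate inner: (* 2 8) = 16
Evaluate root: (* 16 7) = 112
Result: 112


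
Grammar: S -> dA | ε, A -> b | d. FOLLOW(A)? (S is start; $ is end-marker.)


$ ∈ FOLLOW(S). For each A -> αBβ: add FIRST(β)\{ε} to FOLLOW(B); if β nullable, add FOLLOW(A).
FOLLOW(A) = {$}


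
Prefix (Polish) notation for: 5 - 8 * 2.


'*' binds tighter: tree is (- 5 (* 8 2))
Prefix: - 5 * 8 2


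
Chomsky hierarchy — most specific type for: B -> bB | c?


Right-linear: every RHS is a terminal or a terminal followed by one nonterminal
Classification: Type 3 (Regular)


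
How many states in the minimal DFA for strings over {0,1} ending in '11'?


Track the longest suffix of input matching a prefix of '11': 3 classes (prefixes of length 0..2)
Minimal DFA: 3 states


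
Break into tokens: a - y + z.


Scan left to right, longest-match per lexeme
Tokens: ID(a), OP(-), ID(y), OP(+), ID(z)


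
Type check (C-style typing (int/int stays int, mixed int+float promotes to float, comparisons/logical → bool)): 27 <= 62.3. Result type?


Operand types: int <= float
Rule: comparison yields bool
Result type: bool


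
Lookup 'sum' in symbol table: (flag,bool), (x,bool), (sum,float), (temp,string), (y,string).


Lookup 'sum' → type float


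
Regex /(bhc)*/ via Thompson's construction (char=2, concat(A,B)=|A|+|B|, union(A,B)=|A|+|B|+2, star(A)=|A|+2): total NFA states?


Syntax tree has 3 char leaf(s), 0 union(s), 1 star(s)
chars contribute 3×2 = 6; each union adds +2; each star adds +2
Total: 6 + 0 + 2 = 8 states


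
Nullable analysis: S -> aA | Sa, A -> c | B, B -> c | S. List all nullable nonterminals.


A nonterminal is nullable iff some alternative derives ε (directly, or every symbol in it is nullable)
Nullable: {}


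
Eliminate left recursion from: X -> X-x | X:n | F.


Left-recursive alternatives: X-x, X:n; non-recursive: F
Introduce X': X -> FX', X' -> -xX' | :nX' | ε


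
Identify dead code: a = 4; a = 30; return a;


first assignment to a is overwritten before any read
Dead: 'a = 4'


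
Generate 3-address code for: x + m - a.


Break into single-operator statements:
t1 = x + m
t2 = t1 - a


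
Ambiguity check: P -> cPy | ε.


balanced c^n…y^n: each string has a unique parse
Unambiguous


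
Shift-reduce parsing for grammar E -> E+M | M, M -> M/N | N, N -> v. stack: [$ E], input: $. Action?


start symbol E on stack, input exhausted
Action: accept


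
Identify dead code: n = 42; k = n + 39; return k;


n is read by k's definition; k is returned
No dead code


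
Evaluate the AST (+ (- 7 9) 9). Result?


Evaluate inner: (- 7 9) = -2
Evaluate root: (+ -2 9) = 7
Result: 7


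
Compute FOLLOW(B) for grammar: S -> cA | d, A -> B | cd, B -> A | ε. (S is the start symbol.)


$ ∈ FOLLOW(S). For each A -> αBβ: add FIRST(β)\{ε} to FOLLOW(B); if β nullable, add FOLLOW(A).
FOLLOW(B) = {$}


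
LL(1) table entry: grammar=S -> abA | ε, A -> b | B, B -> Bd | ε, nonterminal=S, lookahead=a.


For [S, a]: 'a' ∈ FIRST(abA)
Entry: S -> abA


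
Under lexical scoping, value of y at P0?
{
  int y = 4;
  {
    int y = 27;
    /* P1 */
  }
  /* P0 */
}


y declared in the same block as P0
y = 4


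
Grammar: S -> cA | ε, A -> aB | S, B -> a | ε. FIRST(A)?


Per alternative of A: FIRST(aB) = {a}; FIRST(S) = {c, ε}
FIRST(A) = {a, c, ε}


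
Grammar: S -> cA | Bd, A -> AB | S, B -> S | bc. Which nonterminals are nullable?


A nonterminal is nullable iff some alternative derives ε (directly, or every symbol in it is nullable)
Nullable: {}


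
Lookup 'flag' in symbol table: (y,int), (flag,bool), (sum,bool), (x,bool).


Lookup 'flag' → type bool


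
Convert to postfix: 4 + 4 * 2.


* has higher precedence, evaluate 4*2 first
Postfix: 4 4 2 * +


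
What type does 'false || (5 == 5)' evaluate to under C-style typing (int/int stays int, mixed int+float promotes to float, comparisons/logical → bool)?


Operand types: bool || bool
Rule: logical operators take bool operands and yield bool
Result type: bool


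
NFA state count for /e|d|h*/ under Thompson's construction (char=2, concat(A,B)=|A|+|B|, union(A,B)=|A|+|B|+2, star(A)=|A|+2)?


Syntax tree has 3 char leaf(s), 2 union(s), 1 star(s)
chars contribute 3×2 = 6; each union adds +2; each star adds +2
Total: 6 + 4 + 2 = 12 states


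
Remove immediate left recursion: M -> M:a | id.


Left-recursive alternatives: M:a; non-recursive: id
Introduce M': M -> idM', M' -> :aM' | ε


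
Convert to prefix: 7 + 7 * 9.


'*' binds tighter: tree is (+ 7 (* 7 9))
Prefix: + 7 * 7 9


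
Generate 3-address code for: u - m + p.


Break into single-operator statements:
t1 = u - m
t2 = t1 + p


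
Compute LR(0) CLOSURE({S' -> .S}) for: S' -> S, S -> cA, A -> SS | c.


Start: S' -> .S
For each item with dot before a nonterminal B, add B -> .γ for every B-production
Closure: [S' -> .S, S -> .cA]


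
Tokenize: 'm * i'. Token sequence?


Scan left to right, longest-match per lexeme
Tokens: ID(m), OP(*), ID(i)


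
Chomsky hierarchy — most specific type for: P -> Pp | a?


Left-linear: every RHS is a terminal or one nonterminal followed by a terminal
Classification: Type 3 (Regular)


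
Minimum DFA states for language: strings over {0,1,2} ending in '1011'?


Track the longest suffix of input matching a prefix of '1011': 5 classes (prefixes of length 0..4)
Minimal DFA: 5 states


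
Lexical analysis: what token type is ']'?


Pattern: delimiter/punctuation
Type: PUNCTUATION


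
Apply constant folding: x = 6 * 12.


6 * 12 = 72 at compile time
Optimized: x = 72


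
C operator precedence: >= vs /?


'/' is multiplicative (level 10); '>=' is relational (level 7)
Higher level binds tighter
'/' has higher precedence than '>='


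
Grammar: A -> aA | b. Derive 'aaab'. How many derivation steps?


Derivation: A => aA => aaA => aaaA => aaab
Steps: 4


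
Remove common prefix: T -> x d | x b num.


Common prefix: 'x'
Factored: T -> x T', T' -> d | b num


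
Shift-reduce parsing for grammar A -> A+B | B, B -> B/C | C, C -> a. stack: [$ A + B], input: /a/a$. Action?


'/' can extend B; shift to build B -> B/C
Action: shift


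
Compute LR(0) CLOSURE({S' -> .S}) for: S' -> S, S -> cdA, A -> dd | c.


Start: S' -> .S
For each item with dot before a nonterminal B, add B -> .γ for every B-production
Closure: [S' -> .S, S -> .cdA]


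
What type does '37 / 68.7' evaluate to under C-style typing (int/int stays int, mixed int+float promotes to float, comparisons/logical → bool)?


Operand types: int / float
Rule: mixed int/float promotes to float; int/int stays int
Result type: float


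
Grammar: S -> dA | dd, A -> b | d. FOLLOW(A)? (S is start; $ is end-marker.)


$ ∈ FOLLOW(S). For each A -> αBβ: add FIRST(β)\{ε} to FOLLOW(B); if β nullable, add FOLLOW(A).
FOLLOW(A) = {$}


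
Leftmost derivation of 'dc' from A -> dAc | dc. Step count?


Derivation: A => dc
Steps: 1


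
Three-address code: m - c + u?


Break into single-operator statements:
t1 = m - c
t2 = t1 + u


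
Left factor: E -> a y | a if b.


Common prefix: 'a'
Factored: E -> a E', E' -> y | if b


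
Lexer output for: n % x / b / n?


Scan left to right, longest-match per lexeme
Tokens: ID(n), OP(%), ID(x), OP(/), ID(b), OP(/), ID(n)
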